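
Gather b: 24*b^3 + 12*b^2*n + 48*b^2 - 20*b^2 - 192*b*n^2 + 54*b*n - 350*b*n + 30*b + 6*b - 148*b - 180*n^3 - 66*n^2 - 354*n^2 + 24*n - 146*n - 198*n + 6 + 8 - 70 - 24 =24*b^3 + b^2*(12*n + 28) + b*(-192*n^2 - 296*n - 112) - 180*n^3 - 420*n^2 - 320*n - 80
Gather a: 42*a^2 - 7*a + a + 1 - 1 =42*a^2 - 6*a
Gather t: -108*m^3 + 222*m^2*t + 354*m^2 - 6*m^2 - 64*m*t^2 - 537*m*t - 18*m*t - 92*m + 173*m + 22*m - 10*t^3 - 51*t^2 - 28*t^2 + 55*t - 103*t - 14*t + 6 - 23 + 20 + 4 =-108*m^3 + 348*m^2 + 103*m - 10*t^3 + t^2*(-64*m - 79) + t*(222*m^2 - 555*m - 62) + 7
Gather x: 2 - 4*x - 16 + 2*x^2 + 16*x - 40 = 2*x^2 + 12*x - 54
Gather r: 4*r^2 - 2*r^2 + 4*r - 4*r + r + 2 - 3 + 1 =2*r^2 + r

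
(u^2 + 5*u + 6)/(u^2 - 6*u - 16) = (u + 3)/(u - 8)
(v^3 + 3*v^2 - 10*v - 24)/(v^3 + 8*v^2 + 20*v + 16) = (v - 3)/(v + 2)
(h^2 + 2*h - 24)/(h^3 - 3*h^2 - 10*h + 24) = (h + 6)/(h^2 + h - 6)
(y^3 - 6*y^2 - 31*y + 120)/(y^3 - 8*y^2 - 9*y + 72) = (y + 5)/(y + 3)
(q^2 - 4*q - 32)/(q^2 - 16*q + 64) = (q + 4)/(q - 8)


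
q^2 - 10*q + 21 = (q - 7)*(q - 3)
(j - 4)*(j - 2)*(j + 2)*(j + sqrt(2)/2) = j^4 - 4*j^3 + sqrt(2)*j^3/2 - 4*j^2 - 2*sqrt(2)*j^2 - 2*sqrt(2)*j + 16*j + 8*sqrt(2)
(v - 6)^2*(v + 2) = v^3 - 10*v^2 + 12*v + 72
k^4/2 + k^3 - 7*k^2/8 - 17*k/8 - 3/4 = (k/2 + 1/2)*(k - 3/2)*(k + 1/2)*(k + 2)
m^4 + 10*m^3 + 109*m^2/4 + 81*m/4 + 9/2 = (m + 1/2)^2*(m + 3)*(m + 6)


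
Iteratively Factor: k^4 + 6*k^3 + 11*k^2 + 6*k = (k)*(k^3 + 6*k^2 + 11*k + 6) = k*(k + 3)*(k^2 + 3*k + 2) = k*(k + 1)*(k + 3)*(k + 2)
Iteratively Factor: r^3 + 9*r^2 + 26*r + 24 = (r + 2)*(r^2 + 7*r + 12) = (r + 2)*(r + 3)*(r + 4)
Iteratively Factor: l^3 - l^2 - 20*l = (l - 5)*(l^2 + 4*l) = l*(l - 5)*(l + 4)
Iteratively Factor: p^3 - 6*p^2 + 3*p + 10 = (p - 5)*(p^2 - p - 2) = (p - 5)*(p - 2)*(p + 1)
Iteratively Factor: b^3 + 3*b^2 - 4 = (b - 1)*(b^2 + 4*b + 4) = (b - 1)*(b + 2)*(b + 2)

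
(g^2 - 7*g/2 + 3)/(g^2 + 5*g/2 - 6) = (g - 2)/(g + 4)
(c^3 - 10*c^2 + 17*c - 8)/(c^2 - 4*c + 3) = (c^2 - 9*c + 8)/(c - 3)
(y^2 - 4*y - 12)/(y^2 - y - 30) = (y + 2)/(y + 5)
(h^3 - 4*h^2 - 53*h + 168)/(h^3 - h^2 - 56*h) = (h - 3)/h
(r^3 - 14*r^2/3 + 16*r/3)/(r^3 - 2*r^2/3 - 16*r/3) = (r - 2)/(r + 2)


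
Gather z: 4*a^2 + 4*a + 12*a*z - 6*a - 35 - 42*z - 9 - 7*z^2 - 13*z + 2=4*a^2 - 2*a - 7*z^2 + z*(12*a - 55) - 42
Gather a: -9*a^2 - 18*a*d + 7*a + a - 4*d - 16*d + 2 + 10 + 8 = -9*a^2 + a*(8 - 18*d) - 20*d + 20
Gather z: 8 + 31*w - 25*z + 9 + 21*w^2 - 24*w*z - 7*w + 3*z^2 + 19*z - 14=21*w^2 + 24*w + 3*z^2 + z*(-24*w - 6) + 3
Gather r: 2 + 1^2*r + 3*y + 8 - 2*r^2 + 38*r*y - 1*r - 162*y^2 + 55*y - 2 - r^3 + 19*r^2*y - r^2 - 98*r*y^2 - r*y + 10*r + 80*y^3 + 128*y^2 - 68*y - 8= -r^3 + r^2*(19*y - 3) + r*(-98*y^2 + 37*y + 10) + 80*y^3 - 34*y^2 - 10*y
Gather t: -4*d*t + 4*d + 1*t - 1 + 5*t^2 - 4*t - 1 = 4*d + 5*t^2 + t*(-4*d - 3) - 2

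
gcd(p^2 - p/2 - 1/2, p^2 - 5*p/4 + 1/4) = p - 1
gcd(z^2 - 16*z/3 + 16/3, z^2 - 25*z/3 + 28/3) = z - 4/3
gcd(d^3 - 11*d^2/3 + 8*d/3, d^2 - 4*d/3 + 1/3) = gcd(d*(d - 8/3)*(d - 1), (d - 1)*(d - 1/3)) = d - 1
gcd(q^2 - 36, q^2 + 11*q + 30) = q + 6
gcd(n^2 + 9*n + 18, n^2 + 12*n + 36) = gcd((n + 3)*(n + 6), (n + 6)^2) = n + 6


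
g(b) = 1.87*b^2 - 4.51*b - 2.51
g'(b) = 3.74*b - 4.51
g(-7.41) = 133.59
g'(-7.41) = -32.22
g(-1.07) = 4.46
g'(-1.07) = -8.51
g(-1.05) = 4.29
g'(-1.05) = -8.44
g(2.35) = -2.78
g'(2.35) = 4.28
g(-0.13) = -1.89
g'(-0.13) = -5.00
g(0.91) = -5.07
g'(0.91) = -1.11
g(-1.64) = 9.92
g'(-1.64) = -10.64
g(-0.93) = 3.30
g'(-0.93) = -7.99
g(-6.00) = 91.87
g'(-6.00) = -26.95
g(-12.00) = 320.89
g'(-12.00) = -49.39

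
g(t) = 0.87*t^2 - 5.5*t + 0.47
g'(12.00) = 15.38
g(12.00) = 59.75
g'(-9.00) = -21.16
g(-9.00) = 120.44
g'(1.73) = -2.49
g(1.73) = -6.44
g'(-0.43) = -6.25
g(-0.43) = 3.00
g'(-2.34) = -9.57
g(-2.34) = 18.10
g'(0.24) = -5.08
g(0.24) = -0.80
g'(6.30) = 5.46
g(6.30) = 0.35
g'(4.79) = 2.83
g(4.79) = -5.91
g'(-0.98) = -7.21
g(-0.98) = 6.70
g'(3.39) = 0.40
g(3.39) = -8.18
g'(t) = 1.74*t - 5.5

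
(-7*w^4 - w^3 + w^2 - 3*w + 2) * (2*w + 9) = -14*w^5 - 65*w^4 - 7*w^3 + 3*w^2 - 23*w + 18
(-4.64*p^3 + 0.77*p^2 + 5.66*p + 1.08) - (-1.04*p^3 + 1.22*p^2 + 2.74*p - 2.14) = -3.6*p^3 - 0.45*p^2 + 2.92*p + 3.22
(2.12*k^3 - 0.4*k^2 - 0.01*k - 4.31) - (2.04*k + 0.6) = 2.12*k^3 - 0.4*k^2 - 2.05*k - 4.91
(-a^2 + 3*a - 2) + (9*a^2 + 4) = 8*a^2 + 3*a + 2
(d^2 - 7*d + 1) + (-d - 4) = d^2 - 8*d - 3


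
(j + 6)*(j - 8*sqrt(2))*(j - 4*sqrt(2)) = j^3 - 12*sqrt(2)*j^2 + 6*j^2 - 72*sqrt(2)*j + 64*j + 384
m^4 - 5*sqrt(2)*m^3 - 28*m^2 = m^2*(m - 7*sqrt(2))*(m + 2*sqrt(2))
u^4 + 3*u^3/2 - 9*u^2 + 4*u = u*(u - 2)*(u - 1/2)*(u + 4)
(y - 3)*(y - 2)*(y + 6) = y^3 + y^2 - 24*y + 36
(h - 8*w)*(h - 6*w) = h^2 - 14*h*w + 48*w^2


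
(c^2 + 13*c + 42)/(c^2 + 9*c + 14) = (c + 6)/(c + 2)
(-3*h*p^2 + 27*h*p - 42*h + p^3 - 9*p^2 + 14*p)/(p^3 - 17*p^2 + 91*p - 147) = (-3*h*p + 6*h + p^2 - 2*p)/(p^2 - 10*p + 21)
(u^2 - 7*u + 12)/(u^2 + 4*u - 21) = (u - 4)/(u + 7)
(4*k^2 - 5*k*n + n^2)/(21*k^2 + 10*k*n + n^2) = (4*k^2 - 5*k*n + n^2)/(21*k^2 + 10*k*n + n^2)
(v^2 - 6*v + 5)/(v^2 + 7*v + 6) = (v^2 - 6*v + 5)/(v^2 + 7*v + 6)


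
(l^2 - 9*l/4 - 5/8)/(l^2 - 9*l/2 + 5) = (l + 1/4)/(l - 2)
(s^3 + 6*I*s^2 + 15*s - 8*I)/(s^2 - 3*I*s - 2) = (s^2 + 7*I*s + 8)/(s - 2*I)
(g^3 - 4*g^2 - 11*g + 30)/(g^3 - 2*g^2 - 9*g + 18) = (g - 5)/(g - 3)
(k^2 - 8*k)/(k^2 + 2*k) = (k - 8)/(k + 2)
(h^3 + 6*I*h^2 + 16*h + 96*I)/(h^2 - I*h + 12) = (h^2 + 10*I*h - 24)/(h + 3*I)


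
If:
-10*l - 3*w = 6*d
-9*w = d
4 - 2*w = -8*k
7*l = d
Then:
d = 0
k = -1/2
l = 0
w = 0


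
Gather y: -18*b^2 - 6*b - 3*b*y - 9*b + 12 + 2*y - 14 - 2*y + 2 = -18*b^2 - 3*b*y - 15*b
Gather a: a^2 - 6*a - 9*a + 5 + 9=a^2 - 15*a + 14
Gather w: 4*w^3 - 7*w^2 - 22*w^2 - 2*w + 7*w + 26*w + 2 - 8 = 4*w^3 - 29*w^2 + 31*w - 6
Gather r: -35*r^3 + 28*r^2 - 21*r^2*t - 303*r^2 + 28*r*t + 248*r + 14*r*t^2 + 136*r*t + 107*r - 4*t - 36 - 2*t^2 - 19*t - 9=-35*r^3 + r^2*(-21*t - 275) + r*(14*t^2 + 164*t + 355) - 2*t^2 - 23*t - 45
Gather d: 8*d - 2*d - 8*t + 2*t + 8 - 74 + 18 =6*d - 6*t - 48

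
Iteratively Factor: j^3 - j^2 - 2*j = (j + 1)*(j^2 - 2*j) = (j - 2)*(j + 1)*(j)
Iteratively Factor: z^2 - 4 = (z + 2)*(z - 2)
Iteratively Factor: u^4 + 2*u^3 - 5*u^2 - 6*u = (u - 2)*(u^3 + 4*u^2 + 3*u) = u*(u - 2)*(u^2 + 4*u + 3) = u*(u - 2)*(u + 1)*(u + 3)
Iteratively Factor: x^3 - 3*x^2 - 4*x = (x - 4)*(x^2 + x) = (x - 4)*(x + 1)*(x)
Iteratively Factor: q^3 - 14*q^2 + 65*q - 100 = (q - 5)*(q^2 - 9*q + 20) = (q - 5)*(q - 4)*(q - 5)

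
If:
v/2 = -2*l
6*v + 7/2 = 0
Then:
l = 7/48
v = -7/12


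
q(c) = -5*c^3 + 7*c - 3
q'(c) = 7 - 15*c^2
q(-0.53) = -5.97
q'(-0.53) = 2.79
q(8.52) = -3035.71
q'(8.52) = -1081.86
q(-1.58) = 5.66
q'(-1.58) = -30.45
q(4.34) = -381.35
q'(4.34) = -275.53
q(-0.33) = -5.13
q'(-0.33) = 5.37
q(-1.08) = -4.26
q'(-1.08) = -10.50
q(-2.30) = 41.74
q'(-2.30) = -72.35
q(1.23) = -3.69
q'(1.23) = -15.69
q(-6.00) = 1035.00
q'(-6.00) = -533.00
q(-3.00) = 111.00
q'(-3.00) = -128.00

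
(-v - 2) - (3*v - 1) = -4*v - 1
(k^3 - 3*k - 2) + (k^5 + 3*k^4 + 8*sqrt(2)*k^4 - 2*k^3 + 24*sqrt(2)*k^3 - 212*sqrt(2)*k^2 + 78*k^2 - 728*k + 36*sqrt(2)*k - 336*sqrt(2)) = k^5 + 3*k^4 + 8*sqrt(2)*k^4 - k^3 + 24*sqrt(2)*k^3 - 212*sqrt(2)*k^2 + 78*k^2 - 731*k + 36*sqrt(2)*k - 336*sqrt(2) - 2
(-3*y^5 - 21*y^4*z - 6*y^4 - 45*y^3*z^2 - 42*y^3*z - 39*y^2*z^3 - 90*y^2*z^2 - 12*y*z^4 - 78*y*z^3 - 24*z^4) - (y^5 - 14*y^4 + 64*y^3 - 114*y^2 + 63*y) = -4*y^5 - 21*y^4*z + 8*y^4 - 45*y^3*z^2 - 42*y^3*z - 64*y^3 - 39*y^2*z^3 - 90*y^2*z^2 + 114*y^2 - 12*y*z^4 - 78*y*z^3 - 63*y - 24*z^4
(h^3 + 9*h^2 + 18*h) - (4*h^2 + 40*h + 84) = h^3 + 5*h^2 - 22*h - 84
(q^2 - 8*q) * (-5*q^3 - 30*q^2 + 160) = -5*q^5 + 10*q^4 + 240*q^3 + 160*q^2 - 1280*q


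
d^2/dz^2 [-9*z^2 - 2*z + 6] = -18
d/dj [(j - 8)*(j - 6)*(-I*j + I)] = I*(-3*j^2 + 30*j - 62)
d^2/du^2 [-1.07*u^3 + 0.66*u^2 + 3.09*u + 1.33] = 1.32 - 6.42*u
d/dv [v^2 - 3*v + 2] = 2*v - 3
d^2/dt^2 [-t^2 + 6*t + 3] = -2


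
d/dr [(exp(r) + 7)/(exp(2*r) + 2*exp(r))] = (-exp(2*r) - 14*exp(r) - 14)*exp(-r)/(exp(2*r) + 4*exp(r) + 4)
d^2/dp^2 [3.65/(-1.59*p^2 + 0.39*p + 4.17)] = (-18.45513*p^2 + 4.52673*p + 3.65*(3.18*p - 0.39)*(6.36*p - 0.78) + 48.40119)/(-1.59*p^2 + 0.39*p + 4.17)^3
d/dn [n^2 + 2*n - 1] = 2*n + 2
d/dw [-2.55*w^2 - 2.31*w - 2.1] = -5.1*w - 2.31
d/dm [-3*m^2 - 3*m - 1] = -6*m - 3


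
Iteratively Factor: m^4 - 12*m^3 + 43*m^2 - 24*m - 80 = (m + 1)*(m^3 - 13*m^2 + 56*m - 80) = (m - 4)*(m + 1)*(m^2 - 9*m + 20) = (m - 4)^2*(m + 1)*(m - 5)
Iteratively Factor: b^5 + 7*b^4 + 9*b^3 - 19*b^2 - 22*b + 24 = (b - 1)*(b^4 + 8*b^3 + 17*b^2 - 2*b - 24) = (b - 1)*(b + 4)*(b^3 + 4*b^2 + b - 6) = (b - 1)*(b + 2)*(b + 4)*(b^2 + 2*b - 3) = (b - 1)*(b + 2)*(b + 3)*(b + 4)*(b - 1)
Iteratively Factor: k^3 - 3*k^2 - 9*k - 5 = (k + 1)*(k^2 - 4*k - 5) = (k - 5)*(k + 1)*(k + 1)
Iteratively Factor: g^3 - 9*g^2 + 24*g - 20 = (g - 5)*(g^2 - 4*g + 4) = (g - 5)*(g - 2)*(g - 2)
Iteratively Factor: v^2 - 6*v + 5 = (v - 1)*(v - 5)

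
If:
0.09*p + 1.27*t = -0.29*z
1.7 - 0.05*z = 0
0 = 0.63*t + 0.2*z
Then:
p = 42.75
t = -10.79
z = 34.00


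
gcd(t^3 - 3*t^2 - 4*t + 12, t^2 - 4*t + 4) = t - 2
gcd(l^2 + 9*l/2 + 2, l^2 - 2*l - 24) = l + 4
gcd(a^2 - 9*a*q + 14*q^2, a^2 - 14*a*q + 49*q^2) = -a + 7*q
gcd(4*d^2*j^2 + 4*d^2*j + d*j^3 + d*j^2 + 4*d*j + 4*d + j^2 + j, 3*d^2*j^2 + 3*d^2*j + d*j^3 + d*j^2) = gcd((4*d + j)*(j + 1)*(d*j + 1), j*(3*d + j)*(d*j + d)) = j + 1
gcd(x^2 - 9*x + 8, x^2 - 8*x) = x - 8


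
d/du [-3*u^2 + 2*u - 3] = 2 - 6*u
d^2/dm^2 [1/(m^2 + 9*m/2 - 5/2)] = 4*(-4*m^2 - 18*m + (4*m + 9)^2 + 10)/(2*m^2 + 9*m - 5)^3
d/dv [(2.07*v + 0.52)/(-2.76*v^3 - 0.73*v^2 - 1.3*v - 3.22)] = (11.4264*v^3 + 5.8167*v^2 + 0.7592*v - 5.9894)/(7.6176*v^6 + 4.0296*v^5 + 7.7089*v^4 + 19.6724*v^3 + 6.3912*v^2 + 8.372*v + 10.3684)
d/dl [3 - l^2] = -2*l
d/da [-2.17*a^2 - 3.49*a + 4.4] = -4.34*a - 3.49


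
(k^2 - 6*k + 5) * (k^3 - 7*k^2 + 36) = k^5 - 13*k^4 + 47*k^3 + k^2 - 216*k + 180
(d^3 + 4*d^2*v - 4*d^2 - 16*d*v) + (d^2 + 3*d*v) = d^3 + 4*d^2*v - 3*d^2 - 13*d*v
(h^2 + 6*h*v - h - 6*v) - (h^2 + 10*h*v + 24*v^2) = -4*h*v - h - 24*v^2 - 6*v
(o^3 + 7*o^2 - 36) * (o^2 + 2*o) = o^5 + 9*o^4 + 14*o^3 - 36*o^2 - 72*o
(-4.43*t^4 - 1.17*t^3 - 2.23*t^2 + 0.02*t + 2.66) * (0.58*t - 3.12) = -2.5694*t^5 + 13.143*t^4 + 2.357*t^3 + 6.9692*t^2 + 1.4804*t - 8.2992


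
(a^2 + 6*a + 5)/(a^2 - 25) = (a + 1)/(a - 5)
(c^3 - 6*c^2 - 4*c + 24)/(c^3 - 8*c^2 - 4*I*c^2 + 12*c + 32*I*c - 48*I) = (c + 2)/(c - 4*I)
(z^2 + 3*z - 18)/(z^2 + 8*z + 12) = (z - 3)/(z + 2)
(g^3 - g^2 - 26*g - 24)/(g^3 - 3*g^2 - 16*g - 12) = (g + 4)/(g + 2)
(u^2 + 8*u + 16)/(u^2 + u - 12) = (u + 4)/(u - 3)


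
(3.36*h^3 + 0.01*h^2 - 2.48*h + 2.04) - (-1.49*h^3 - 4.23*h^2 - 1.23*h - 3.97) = 4.85*h^3 + 4.24*h^2 - 1.25*h + 6.01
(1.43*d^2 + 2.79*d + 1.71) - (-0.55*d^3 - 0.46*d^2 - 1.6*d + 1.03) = 0.55*d^3 + 1.89*d^2 + 4.39*d + 0.68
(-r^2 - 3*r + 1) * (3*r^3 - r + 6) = -3*r^5 - 9*r^4 + 4*r^3 - 3*r^2 - 19*r + 6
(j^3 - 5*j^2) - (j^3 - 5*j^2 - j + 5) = j - 5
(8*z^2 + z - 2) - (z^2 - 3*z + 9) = 7*z^2 + 4*z - 11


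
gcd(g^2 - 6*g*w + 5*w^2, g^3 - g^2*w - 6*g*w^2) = 1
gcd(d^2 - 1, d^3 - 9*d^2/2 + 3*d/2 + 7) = d + 1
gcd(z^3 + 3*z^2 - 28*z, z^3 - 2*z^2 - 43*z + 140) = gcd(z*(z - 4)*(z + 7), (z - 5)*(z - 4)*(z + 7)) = z^2 + 3*z - 28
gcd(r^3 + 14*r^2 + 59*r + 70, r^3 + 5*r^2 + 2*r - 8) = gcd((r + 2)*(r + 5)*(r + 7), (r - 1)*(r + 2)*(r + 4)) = r + 2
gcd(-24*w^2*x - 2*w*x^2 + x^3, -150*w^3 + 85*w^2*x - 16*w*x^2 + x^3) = -6*w + x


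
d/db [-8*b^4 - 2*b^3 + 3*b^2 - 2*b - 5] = -32*b^3 - 6*b^2 + 6*b - 2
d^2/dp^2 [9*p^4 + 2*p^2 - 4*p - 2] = 108*p^2 + 4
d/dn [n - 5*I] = 1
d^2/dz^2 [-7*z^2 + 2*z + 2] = -14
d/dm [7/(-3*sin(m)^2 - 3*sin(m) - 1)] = 21*(2*sin(m) + 1)*cos(m)/(3*sin(m)^2 + 3*sin(m) + 1)^2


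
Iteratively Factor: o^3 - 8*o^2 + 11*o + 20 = (o + 1)*(o^2 - 9*o + 20) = (o - 5)*(o + 1)*(o - 4)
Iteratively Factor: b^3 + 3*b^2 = (b)*(b^2 + 3*b) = b*(b + 3)*(b)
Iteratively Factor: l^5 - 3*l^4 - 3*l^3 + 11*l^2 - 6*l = (l - 1)*(l^4 - 2*l^3 - 5*l^2 + 6*l) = (l - 1)^2*(l^3 - l^2 - 6*l) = l*(l - 1)^2*(l^2 - l - 6) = l*(l - 1)^2*(l + 2)*(l - 3)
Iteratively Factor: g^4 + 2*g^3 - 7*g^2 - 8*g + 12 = (g - 1)*(g^3 + 3*g^2 - 4*g - 12) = (g - 2)*(g - 1)*(g^2 + 5*g + 6) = (g - 2)*(g - 1)*(g + 2)*(g + 3)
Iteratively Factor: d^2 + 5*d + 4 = (d + 1)*(d + 4)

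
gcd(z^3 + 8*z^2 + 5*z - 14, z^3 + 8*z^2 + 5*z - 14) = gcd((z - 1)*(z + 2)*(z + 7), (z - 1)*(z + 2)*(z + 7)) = z^3 + 8*z^2 + 5*z - 14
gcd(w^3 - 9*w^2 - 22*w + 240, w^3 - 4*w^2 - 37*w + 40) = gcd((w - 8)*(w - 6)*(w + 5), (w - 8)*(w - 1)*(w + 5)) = w^2 - 3*w - 40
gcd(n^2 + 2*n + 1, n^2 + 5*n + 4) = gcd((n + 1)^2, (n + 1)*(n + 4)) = n + 1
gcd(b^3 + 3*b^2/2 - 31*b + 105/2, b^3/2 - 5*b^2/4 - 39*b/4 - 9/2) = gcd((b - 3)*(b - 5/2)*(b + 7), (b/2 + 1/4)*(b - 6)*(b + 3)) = 1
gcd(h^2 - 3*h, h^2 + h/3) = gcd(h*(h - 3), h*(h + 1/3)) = h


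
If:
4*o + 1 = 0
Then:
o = -1/4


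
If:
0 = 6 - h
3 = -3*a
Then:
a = -1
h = 6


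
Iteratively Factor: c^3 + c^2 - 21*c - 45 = (c + 3)*(c^2 - 2*c - 15) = (c + 3)^2*(c - 5)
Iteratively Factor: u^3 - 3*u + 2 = (u + 2)*(u^2 - 2*u + 1) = (u - 1)*(u + 2)*(u - 1)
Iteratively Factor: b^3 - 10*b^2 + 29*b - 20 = (b - 4)*(b^2 - 6*b + 5) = (b - 5)*(b - 4)*(b - 1)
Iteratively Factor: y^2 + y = (y)*(y + 1)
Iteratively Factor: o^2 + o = (o)*(o + 1)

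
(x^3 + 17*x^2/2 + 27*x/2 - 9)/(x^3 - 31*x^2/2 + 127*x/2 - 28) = (x^2 + 9*x + 18)/(x^2 - 15*x + 56)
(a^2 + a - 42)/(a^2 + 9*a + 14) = (a - 6)/(a + 2)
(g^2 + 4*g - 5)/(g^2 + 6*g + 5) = (g - 1)/(g + 1)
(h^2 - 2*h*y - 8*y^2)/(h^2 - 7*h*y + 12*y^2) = (-h - 2*y)/(-h + 3*y)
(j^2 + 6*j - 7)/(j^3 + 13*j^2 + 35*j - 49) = 1/(j + 7)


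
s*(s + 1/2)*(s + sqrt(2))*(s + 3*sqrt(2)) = s^4 + s^3/2 + 4*sqrt(2)*s^3 + 2*sqrt(2)*s^2 + 6*s^2 + 3*s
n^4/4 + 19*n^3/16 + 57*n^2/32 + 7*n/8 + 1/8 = (n/2 + 1)^2*(n + 1/4)*(n + 1/2)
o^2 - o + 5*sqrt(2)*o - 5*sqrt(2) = (o - 1)*(o + 5*sqrt(2))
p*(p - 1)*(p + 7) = p^3 + 6*p^2 - 7*p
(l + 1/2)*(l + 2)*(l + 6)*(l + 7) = l^4 + 31*l^3/2 + 151*l^2/2 + 118*l + 42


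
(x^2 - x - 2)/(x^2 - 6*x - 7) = (x - 2)/(x - 7)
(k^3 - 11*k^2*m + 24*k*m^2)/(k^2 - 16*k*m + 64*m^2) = k*(k - 3*m)/(k - 8*m)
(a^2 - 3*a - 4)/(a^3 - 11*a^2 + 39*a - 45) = (a^2 - 3*a - 4)/(a^3 - 11*a^2 + 39*a - 45)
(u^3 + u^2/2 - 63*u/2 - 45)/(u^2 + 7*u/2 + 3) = (u^2 - u - 30)/(u + 2)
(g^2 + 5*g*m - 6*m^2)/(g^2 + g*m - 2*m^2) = (g + 6*m)/(g + 2*m)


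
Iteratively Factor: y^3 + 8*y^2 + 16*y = (y + 4)*(y^2 + 4*y) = y*(y + 4)*(y + 4)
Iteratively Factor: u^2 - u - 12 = (u + 3)*(u - 4)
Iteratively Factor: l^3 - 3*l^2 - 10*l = (l + 2)*(l^2 - 5*l) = (l - 5)*(l + 2)*(l)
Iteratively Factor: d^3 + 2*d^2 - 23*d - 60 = (d - 5)*(d^2 + 7*d + 12) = (d - 5)*(d + 4)*(d + 3)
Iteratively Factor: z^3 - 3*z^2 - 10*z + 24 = (z - 4)*(z^2 + z - 6) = (z - 4)*(z + 3)*(z - 2)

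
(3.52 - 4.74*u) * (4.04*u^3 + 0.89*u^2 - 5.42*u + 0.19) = -19.1496*u^4 + 10.0022*u^3 + 28.8236*u^2 - 19.979*u + 0.6688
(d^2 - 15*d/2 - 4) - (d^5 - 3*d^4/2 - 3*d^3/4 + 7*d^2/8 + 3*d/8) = -d^5 + 3*d^4/2 + 3*d^3/4 + d^2/8 - 63*d/8 - 4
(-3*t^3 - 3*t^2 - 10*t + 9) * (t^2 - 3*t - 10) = -3*t^5 + 6*t^4 + 29*t^3 + 69*t^2 + 73*t - 90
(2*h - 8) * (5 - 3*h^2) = -6*h^3 + 24*h^2 + 10*h - 40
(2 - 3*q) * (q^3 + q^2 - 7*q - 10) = -3*q^4 - q^3 + 23*q^2 + 16*q - 20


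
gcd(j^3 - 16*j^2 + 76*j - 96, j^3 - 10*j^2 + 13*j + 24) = j - 8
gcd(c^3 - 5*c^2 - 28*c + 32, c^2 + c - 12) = c + 4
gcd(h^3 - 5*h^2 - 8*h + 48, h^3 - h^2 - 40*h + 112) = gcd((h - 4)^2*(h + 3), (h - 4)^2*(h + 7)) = h^2 - 8*h + 16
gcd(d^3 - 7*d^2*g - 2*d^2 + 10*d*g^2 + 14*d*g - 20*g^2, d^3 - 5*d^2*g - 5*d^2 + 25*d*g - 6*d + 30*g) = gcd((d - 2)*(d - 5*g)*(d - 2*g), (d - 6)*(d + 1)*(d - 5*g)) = d - 5*g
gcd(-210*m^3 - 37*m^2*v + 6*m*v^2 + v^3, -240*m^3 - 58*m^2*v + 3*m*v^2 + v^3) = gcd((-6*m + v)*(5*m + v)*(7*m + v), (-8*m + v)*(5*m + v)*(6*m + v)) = 5*m + v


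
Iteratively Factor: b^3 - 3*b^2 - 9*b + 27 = (b - 3)*(b^2 - 9) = (b - 3)*(b + 3)*(b - 3)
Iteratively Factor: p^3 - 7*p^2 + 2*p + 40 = (p - 4)*(p^2 - 3*p - 10) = (p - 5)*(p - 4)*(p + 2)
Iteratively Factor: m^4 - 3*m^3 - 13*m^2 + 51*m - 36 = (m - 3)*(m^3 - 13*m + 12) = (m - 3)*(m + 4)*(m^2 - 4*m + 3) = (m - 3)^2*(m + 4)*(m - 1)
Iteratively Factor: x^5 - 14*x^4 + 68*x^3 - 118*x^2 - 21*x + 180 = (x - 3)*(x^4 - 11*x^3 + 35*x^2 - 13*x - 60) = (x - 3)^2*(x^3 - 8*x^2 + 11*x + 20) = (x - 4)*(x - 3)^2*(x^2 - 4*x - 5) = (x - 4)*(x - 3)^2*(x + 1)*(x - 5)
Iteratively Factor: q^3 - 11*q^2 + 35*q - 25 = (q - 1)*(q^2 - 10*q + 25) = (q - 5)*(q - 1)*(q - 5)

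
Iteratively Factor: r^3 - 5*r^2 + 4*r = (r)*(r^2 - 5*r + 4) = r*(r - 4)*(r - 1)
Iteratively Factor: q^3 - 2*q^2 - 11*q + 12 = (q + 3)*(q^2 - 5*q + 4) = (q - 1)*(q + 3)*(q - 4)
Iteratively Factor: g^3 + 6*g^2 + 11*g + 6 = (g + 3)*(g^2 + 3*g + 2) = (g + 2)*(g + 3)*(g + 1)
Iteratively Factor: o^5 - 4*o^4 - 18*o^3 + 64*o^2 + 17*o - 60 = (o - 5)*(o^4 + o^3 - 13*o^2 - o + 12) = (o - 5)*(o - 1)*(o^3 + 2*o^2 - 11*o - 12) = (o - 5)*(o - 1)*(o + 1)*(o^2 + o - 12) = (o - 5)*(o - 3)*(o - 1)*(o + 1)*(o + 4)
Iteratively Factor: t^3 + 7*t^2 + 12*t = (t + 3)*(t^2 + 4*t) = t*(t + 3)*(t + 4)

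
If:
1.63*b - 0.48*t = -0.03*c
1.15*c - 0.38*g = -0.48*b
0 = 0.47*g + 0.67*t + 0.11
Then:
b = 0.305494900182672*t + 0.00143437724121444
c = -0.598556243258484*t - 0.0779344967726512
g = -1.42553191489362*t - 0.234042553191489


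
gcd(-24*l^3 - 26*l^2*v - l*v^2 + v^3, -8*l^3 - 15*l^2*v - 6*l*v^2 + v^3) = l + v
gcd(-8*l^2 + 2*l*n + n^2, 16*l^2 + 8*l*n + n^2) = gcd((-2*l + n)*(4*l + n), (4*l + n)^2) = 4*l + n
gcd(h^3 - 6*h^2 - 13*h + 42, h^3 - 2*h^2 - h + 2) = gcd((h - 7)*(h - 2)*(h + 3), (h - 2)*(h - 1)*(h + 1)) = h - 2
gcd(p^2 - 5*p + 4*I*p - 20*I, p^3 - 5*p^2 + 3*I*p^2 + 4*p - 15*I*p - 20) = p^2 + p*(-5 + 4*I) - 20*I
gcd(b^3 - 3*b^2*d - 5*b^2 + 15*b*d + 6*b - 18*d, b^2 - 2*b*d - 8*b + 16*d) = 1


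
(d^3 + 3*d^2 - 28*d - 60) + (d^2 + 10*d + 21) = d^3 + 4*d^2 - 18*d - 39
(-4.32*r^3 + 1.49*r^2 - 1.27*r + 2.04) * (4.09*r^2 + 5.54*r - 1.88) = -17.6688*r^5 - 17.8387*r^4 + 11.1819*r^3 - 1.4934*r^2 + 13.6892*r - 3.8352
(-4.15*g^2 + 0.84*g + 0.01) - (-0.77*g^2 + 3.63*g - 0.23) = -3.38*g^2 - 2.79*g + 0.24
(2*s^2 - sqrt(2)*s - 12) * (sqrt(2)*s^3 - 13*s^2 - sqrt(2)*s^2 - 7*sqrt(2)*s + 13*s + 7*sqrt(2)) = 2*sqrt(2)*s^5 - 28*s^4 - 2*sqrt(2)*s^4 - 13*sqrt(2)*s^3 + 28*s^3 + 13*sqrt(2)*s^2 + 170*s^2 - 170*s + 84*sqrt(2)*s - 84*sqrt(2)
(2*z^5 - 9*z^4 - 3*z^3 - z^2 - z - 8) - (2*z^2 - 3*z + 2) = 2*z^5 - 9*z^4 - 3*z^3 - 3*z^2 + 2*z - 10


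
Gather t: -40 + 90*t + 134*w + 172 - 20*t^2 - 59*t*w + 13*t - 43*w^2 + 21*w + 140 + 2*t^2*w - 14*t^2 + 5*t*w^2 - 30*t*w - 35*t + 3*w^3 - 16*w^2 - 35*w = t^2*(2*w - 34) + t*(5*w^2 - 89*w + 68) + 3*w^3 - 59*w^2 + 120*w + 272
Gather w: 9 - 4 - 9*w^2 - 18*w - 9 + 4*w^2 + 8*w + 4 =-5*w^2 - 10*w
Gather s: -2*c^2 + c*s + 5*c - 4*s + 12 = -2*c^2 + 5*c + s*(c - 4) + 12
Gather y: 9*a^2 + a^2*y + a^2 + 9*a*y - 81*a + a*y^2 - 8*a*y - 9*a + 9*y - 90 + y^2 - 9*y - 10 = 10*a^2 - 90*a + y^2*(a + 1) + y*(a^2 + a) - 100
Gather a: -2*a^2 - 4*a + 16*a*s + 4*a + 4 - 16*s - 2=-2*a^2 + 16*a*s - 16*s + 2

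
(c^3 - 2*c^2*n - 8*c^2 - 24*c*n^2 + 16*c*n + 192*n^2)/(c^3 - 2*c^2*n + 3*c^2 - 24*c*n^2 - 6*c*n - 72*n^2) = (c - 8)/(c + 3)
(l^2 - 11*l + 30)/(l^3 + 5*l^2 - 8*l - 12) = (l^2 - 11*l + 30)/(l^3 + 5*l^2 - 8*l - 12)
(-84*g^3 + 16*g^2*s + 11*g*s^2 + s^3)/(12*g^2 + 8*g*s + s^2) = (-14*g^2 + 5*g*s + s^2)/(2*g + s)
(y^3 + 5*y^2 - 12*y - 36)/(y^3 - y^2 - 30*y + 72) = (y + 2)/(y - 4)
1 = 1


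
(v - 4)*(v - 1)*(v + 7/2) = v^3 - 3*v^2/2 - 27*v/2 + 14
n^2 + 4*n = n*(n + 4)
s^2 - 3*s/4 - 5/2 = (s - 2)*(s + 5/4)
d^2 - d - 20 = (d - 5)*(d + 4)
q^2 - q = q*(q - 1)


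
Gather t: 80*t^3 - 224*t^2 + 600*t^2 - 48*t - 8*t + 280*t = 80*t^3 + 376*t^2 + 224*t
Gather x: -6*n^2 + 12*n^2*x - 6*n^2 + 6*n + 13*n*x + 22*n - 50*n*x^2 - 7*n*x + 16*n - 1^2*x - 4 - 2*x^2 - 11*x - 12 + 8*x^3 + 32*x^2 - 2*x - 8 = -12*n^2 + 44*n + 8*x^3 + x^2*(30 - 50*n) + x*(12*n^2 + 6*n - 14) - 24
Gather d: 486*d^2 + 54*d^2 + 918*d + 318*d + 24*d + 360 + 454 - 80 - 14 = 540*d^2 + 1260*d + 720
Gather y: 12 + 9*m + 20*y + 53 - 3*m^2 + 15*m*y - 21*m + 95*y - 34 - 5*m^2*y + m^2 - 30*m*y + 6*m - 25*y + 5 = -2*m^2 - 6*m + y*(-5*m^2 - 15*m + 90) + 36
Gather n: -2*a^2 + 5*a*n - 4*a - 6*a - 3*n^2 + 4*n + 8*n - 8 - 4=-2*a^2 - 10*a - 3*n^2 + n*(5*a + 12) - 12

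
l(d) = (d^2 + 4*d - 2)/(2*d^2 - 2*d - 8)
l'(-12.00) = -0.01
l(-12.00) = 0.31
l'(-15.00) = -0.00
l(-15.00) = 0.35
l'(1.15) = -1.00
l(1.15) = -0.51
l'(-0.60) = -0.94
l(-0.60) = 0.66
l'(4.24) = -0.66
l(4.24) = 1.69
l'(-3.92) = -0.17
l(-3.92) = -0.08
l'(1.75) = -2.79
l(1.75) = -1.50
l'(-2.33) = -1.27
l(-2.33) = -0.78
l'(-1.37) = -19.31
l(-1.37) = 3.72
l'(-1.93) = -5.28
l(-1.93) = -1.81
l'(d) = (2 - 4*d)*(d^2 + 4*d - 2)/(2*d^2 - 2*d - 8)^2 + (2*d + 4)/(2*d^2 - 2*d - 8)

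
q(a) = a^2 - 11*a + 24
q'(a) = 2*a - 11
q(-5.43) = 113.21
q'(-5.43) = -21.86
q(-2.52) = 58.07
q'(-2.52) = -16.04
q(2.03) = 5.79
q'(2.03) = -6.94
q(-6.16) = 129.71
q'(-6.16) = -23.32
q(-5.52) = 115.19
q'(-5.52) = -22.04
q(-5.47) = 114.09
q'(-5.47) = -21.94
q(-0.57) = 30.59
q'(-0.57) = -12.14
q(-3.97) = 83.43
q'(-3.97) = -18.94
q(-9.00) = 204.00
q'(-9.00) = -29.00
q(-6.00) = 126.00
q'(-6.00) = -23.00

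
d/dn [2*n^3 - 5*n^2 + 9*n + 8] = 6*n^2 - 10*n + 9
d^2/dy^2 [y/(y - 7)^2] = 2*(y + 14)/(y - 7)^4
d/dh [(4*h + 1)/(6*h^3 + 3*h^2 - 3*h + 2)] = (-48*h^3 - 30*h^2 - 6*h + 11)/(36*h^6 + 36*h^5 - 27*h^4 + 6*h^3 + 21*h^2 - 12*h + 4)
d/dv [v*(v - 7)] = 2*v - 7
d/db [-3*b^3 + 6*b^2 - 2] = 3*b*(4 - 3*b)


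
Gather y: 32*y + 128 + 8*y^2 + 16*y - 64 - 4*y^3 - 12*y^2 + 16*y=-4*y^3 - 4*y^2 + 64*y + 64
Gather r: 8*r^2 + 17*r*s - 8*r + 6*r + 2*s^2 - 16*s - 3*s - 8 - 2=8*r^2 + r*(17*s - 2) + 2*s^2 - 19*s - 10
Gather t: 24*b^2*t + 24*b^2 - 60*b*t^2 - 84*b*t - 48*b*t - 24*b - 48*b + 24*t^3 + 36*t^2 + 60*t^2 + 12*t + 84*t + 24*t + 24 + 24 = 24*b^2 - 72*b + 24*t^3 + t^2*(96 - 60*b) + t*(24*b^2 - 132*b + 120) + 48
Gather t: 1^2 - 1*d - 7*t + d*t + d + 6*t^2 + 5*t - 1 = 6*t^2 + t*(d - 2)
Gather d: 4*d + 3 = 4*d + 3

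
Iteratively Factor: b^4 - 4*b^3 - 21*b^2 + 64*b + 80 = (b + 4)*(b^3 - 8*b^2 + 11*b + 20) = (b - 4)*(b + 4)*(b^2 - 4*b - 5) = (b - 4)*(b + 1)*(b + 4)*(b - 5)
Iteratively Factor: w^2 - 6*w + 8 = (w - 4)*(w - 2)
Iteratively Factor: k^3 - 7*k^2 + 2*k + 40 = (k + 2)*(k^2 - 9*k + 20) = (k - 4)*(k + 2)*(k - 5)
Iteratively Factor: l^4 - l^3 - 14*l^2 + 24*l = (l)*(l^3 - l^2 - 14*l + 24) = l*(l - 3)*(l^2 + 2*l - 8) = l*(l - 3)*(l + 4)*(l - 2)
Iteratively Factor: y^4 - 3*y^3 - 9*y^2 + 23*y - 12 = (y - 1)*(y^3 - 2*y^2 - 11*y + 12) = (y - 1)^2*(y^2 - y - 12) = (y - 1)^2*(y + 3)*(y - 4)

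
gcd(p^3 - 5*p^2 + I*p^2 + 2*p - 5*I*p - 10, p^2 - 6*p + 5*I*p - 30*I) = 1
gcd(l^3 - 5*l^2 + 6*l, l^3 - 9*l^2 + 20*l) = l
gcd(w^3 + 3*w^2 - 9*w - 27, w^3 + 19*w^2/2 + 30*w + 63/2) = w^2 + 6*w + 9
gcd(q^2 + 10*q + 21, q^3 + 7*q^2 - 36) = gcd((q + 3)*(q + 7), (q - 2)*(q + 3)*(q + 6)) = q + 3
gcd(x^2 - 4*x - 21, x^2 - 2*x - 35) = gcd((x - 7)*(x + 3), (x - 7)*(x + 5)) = x - 7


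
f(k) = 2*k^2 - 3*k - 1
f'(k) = 4*k - 3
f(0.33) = -1.77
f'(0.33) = -1.68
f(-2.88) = 24.23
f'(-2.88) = -14.52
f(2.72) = 5.64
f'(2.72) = 7.88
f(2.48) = 3.86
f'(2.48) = 6.92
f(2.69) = 5.40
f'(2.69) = 7.76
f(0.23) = -1.58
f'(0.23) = -2.08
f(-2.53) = 19.39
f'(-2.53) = -13.12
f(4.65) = 28.30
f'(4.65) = 15.60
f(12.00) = 251.00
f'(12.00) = 45.00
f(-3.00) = 26.00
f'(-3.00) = -15.00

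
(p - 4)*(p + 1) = p^2 - 3*p - 4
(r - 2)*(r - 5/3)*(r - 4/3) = r^3 - 5*r^2 + 74*r/9 - 40/9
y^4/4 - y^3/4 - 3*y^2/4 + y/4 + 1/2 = (y/4 + 1/4)*(y - 2)*(y - 1)*(y + 1)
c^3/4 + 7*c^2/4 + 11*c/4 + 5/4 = (c/4 + 1/4)*(c + 1)*(c + 5)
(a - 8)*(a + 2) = a^2 - 6*a - 16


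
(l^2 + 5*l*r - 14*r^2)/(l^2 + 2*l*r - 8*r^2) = (l + 7*r)/(l + 4*r)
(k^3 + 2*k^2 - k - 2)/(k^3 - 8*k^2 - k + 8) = (k + 2)/(k - 8)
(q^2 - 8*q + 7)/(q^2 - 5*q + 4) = (q - 7)/(q - 4)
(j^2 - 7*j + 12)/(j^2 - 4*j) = (j - 3)/j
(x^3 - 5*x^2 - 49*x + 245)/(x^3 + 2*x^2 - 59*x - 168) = (x^2 - 12*x + 35)/(x^2 - 5*x - 24)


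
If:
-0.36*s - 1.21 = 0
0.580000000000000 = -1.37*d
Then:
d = -0.42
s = -3.36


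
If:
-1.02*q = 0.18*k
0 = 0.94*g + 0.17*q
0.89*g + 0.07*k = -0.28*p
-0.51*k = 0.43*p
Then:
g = 0.00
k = 0.00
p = 0.00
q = 0.00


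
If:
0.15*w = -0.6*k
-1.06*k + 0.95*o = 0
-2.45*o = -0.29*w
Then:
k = 0.00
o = 0.00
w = 0.00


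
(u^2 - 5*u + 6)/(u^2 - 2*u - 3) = (u - 2)/(u + 1)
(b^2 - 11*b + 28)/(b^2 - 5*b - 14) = (b - 4)/(b + 2)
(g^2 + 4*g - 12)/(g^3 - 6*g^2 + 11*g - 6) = (g + 6)/(g^2 - 4*g + 3)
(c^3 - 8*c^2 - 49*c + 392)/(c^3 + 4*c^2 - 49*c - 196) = (c - 8)/(c + 4)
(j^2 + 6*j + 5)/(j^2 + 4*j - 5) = (j + 1)/(j - 1)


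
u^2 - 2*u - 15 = (u - 5)*(u + 3)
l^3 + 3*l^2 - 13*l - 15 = (l - 3)*(l + 1)*(l + 5)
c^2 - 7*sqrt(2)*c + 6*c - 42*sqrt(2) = (c + 6)*(c - 7*sqrt(2))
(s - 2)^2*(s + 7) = s^3 + 3*s^2 - 24*s + 28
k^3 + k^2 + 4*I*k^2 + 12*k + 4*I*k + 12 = (k + 1)*(k - 2*I)*(k + 6*I)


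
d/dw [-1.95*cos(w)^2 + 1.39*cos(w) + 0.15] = (3.9*cos(w) - 1.39)*sin(w)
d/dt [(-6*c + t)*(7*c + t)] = c + 2*t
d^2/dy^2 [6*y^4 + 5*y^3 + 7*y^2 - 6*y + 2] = 72*y^2 + 30*y + 14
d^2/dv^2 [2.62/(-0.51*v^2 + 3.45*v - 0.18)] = (1.362924*v^2 - 9.21978*v - 2.62*(1.02*v - 3.45)*(2.04*v - 6.9) + 0.481032)/(0.51*v^2 - 3.45*v + 0.18)^3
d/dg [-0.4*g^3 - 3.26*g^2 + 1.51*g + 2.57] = -1.2*g^2 - 6.52*g + 1.51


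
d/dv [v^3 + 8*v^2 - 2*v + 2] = 3*v^2 + 16*v - 2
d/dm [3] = 0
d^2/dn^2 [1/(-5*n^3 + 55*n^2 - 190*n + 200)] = 2*((3*n - 11)*(n^3 - 11*n^2 + 38*n - 40) - (3*n^2 - 22*n + 38)^2)/(5*(n^3 - 11*n^2 + 38*n - 40)^3)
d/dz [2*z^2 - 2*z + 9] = 4*z - 2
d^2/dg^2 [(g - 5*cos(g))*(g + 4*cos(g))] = g*cos(g) - 80*sin(g)^2 + 2*sin(g) + 42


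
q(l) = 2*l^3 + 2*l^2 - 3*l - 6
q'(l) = 6*l^2 + 4*l - 3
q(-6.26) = -399.47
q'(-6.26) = 207.09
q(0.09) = -6.25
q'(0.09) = -2.59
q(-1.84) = -6.17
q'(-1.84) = 9.95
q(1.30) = -2.13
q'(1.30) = 12.34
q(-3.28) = -45.22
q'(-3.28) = 48.43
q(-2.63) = -20.66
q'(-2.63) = 27.98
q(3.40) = 85.53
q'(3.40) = 79.96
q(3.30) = 77.75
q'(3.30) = 75.54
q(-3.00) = -33.00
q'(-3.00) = 39.00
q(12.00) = 3702.00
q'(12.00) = 909.00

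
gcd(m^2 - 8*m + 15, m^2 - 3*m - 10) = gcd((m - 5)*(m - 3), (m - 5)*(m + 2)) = m - 5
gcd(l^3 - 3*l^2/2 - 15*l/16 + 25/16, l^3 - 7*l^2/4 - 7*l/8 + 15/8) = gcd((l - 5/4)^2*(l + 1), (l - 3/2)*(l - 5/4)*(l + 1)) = l^2 - l/4 - 5/4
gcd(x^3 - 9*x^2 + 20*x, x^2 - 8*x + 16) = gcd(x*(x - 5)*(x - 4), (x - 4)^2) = x - 4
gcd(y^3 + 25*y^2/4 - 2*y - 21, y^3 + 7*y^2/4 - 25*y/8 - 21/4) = y^2 + y/4 - 7/2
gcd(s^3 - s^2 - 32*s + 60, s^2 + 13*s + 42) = s + 6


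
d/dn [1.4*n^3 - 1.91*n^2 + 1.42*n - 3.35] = 4.2*n^2 - 3.82*n + 1.42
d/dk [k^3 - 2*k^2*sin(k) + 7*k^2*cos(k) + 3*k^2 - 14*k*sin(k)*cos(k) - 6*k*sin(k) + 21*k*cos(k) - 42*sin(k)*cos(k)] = -7*k^2*sin(k) - 2*k^2*cos(k) + 3*k^2 - 25*k*sin(k) + 8*k*cos(k) - 14*k*cos(2*k) + 6*k - 6*sin(k) - 7*sin(2*k) + 21*cos(k) - 42*cos(2*k)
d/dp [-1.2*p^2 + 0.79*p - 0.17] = 0.79 - 2.4*p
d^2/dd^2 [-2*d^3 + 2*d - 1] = -12*d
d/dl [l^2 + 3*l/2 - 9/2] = 2*l + 3/2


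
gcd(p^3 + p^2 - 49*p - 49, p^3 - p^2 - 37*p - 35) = p^2 - 6*p - 7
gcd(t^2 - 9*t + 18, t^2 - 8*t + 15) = t - 3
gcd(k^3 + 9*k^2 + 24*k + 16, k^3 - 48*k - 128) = k^2 + 8*k + 16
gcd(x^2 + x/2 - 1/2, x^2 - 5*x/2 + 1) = x - 1/2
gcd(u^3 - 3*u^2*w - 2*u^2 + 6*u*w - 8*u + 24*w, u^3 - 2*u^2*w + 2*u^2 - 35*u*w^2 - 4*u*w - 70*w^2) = u + 2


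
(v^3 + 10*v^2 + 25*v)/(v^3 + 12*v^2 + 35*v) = (v + 5)/(v + 7)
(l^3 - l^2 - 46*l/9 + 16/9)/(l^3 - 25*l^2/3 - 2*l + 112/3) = (9*l^2 - 27*l + 8)/(3*(3*l^2 - 31*l + 56))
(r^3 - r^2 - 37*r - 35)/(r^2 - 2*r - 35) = r + 1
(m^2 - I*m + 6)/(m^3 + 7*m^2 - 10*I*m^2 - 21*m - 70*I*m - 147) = (m + 2*I)/(m^2 + 7*m*(1 - I) - 49*I)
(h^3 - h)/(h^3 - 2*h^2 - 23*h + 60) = (h^3 - h)/(h^3 - 2*h^2 - 23*h + 60)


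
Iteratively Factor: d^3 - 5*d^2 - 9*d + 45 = (d + 3)*(d^2 - 8*d + 15) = (d - 5)*(d + 3)*(d - 3)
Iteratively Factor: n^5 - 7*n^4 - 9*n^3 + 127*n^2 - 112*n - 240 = (n - 3)*(n^4 - 4*n^3 - 21*n^2 + 64*n + 80) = (n - 3)*(n + 1)*(n^3 - 5*n^2 - 16*n + 80) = (n - 3)*(n + 1)*(n + 4)*(n^2 - 9*n + 20) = (n - 5)*(n - 3)*(n + 1)*(n + 4)*(n - 4)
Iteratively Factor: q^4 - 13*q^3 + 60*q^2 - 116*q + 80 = (q - 5)*(q^3 - 8*q^2 + 20*q - 16) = (q - 5)*(q - 2)*(q^2 - 6*q + 8) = (q - 5)*(q - 4)*(q - 2)*(q - 2)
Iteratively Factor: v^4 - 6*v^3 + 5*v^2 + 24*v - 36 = (v - 2)*(v^3 - 4*v^2 - 3*v + 18) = (v - 2)*(v + 2)*(v^2 - 6*v + 9) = (v - 3)*(v - 2)*(v + 2)*(v - 3)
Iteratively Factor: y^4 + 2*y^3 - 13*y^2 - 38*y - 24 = (y + 1)*(y^3 + y^2 - 14*y - 24) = (y + 1)*(y + 2)*(y^2 - y - 12) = (y - 4)*(y + 1)*(y + 2)*(y + 3)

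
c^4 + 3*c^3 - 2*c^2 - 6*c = c*(c + 3)*(c - sqrt(2))*(c + sqrt(2))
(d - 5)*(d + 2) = d^2 - 3*d - 10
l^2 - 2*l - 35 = (l - 7)*(l + 5)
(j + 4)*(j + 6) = j^2 + 10*j + 24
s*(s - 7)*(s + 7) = s^3 - 49*s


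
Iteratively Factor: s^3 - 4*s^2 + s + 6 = (s + 1)*(s^2 - 5*s + 6) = (s - 2)*(s + 1)*(s - 3)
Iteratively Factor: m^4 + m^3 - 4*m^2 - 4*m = (m)*(m^3 + m^2 - 4*m - 4) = m*(m + 1)*(m^2 - 4) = m*(m - 2)*(m + 1)*(m + 2)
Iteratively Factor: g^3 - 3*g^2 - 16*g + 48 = (g + 4)*(g^2 - 7*g + 12) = (g - 4)*(g + 4)*(g - 3)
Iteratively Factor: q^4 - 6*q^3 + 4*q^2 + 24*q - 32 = (q + 2)*(q^3 - 8*q^2 + 20*q - 16) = (q - 2)*(q + 2)*(q^2 - 6*q + 8) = (q - 2)^2*(q + 2)*(q - 4)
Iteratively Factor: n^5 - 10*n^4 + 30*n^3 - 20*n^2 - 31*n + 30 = (n - 2)*(n^4 - 8*n^3 + 14*n^2 + 8*n - 15) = (n - 3)*(n - 2)*(n^3 - 5*n^2 - n + 5) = (n - 3)*(n - 2)*(n - 1)*(n^2 - 4*n - 5) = (n - 5)*(n - 3)*(n - 2)*(n - 1)*(n + 1)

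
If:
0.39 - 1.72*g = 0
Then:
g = 0.23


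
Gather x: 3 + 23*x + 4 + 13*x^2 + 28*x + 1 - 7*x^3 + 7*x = -7*x^3 + 13*x^2 + 58*x + 8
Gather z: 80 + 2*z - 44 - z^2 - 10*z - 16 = -z^2 - 8*z + 20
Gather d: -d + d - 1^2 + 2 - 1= 0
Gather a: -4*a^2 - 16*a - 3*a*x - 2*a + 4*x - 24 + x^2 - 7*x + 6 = -4*a^2 + a*(-3*x - 18) + x^2 - 3*x - 18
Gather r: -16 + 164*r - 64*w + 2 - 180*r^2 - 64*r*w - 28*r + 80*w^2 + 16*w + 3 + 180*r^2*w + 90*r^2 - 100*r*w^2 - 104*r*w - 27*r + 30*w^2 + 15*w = r^2*(180*w - 90) + r*(-100*w^2 - 168*w + 109) + 110*w^2 - 33*w - 11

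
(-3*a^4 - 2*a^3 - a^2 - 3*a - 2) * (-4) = 12*a^4 + 8*a^3 + 4*a^2 + 12*a + 8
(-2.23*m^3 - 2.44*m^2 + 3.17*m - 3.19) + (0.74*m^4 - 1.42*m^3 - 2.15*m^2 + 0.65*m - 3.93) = 0.74*m^4 - 3.65*m^3 - 4.59*m^2 + 3.82*m - 7.12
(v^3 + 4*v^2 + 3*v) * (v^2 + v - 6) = v^5 + 5*v^4 + v^3 - 21*v^2 - 18*v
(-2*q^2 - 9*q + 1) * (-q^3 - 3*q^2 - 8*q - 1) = 2*q^5 + 15*q^4 + 42*q^3 + 71*q^2 + q - 1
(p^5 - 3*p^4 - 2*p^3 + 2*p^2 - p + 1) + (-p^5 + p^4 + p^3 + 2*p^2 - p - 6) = -2*p^4 - p^3 + 4*p^2 - 2*p - 5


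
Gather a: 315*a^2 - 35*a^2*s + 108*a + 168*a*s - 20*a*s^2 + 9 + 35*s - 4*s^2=a^2*(315 - 35*s) + a*(-20*s^2 + 168*s + 108) - 4*s^2 + 35*s + 9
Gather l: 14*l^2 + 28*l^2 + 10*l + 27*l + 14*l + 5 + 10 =42*l^2 + 51*l + 15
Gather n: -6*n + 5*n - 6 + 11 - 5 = -n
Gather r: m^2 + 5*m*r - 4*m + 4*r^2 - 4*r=m^2 - 4*m + 4*r^2 + r*(5*m - 4)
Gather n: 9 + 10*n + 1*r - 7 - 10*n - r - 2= 0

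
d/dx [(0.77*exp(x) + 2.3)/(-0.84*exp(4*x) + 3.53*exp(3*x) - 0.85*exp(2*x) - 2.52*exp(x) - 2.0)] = (1.9404*exp(4*x) + 2.2918*exp(3*x) - 23.7025*exp(2*x) + 3.91*exp(x) + 4.256)*exp(x)/(0.7056*exp(8*x) - 5.9304*exp(7*x) + 13.8889*exp(6*x) - 1.7674*exp(5*x) - 13.7087*exp(4*x) - 9.836*exp(3*x) + 9.7504*exp(2*x) + 10.08*exp(x) + 4.0)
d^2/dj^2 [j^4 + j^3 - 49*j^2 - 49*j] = 12*j^2 + 6*j - 98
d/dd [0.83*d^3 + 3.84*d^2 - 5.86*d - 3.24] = 2.49*d^2 + 7.68*d - 5.86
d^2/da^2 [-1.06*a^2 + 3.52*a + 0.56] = -2.12000000000000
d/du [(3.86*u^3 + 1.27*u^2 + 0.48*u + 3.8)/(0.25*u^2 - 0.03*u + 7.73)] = (0.965*u^4 - 0.2316*u^3 + 89.3553*u^2 + 17.7342*u + 3.8244)/(0.0625*u^4 - 0.015*u^3 + 3.8659*u^2 - 0.4638*u + 59.7529)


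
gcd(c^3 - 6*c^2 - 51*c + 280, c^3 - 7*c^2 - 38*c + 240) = c^2 - 13*c + 40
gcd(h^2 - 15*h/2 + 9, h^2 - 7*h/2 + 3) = h - 3/2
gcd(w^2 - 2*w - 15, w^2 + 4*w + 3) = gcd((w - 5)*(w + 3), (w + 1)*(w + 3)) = w + 3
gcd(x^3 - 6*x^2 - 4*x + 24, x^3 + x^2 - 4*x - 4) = x^2 - 4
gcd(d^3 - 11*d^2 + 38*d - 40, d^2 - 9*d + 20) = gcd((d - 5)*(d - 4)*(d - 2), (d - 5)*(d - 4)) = d^2 - 9*d + 20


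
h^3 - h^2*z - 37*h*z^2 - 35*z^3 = (h - 7*z)*(h + z)*(h + 5*z)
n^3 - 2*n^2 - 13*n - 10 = (n - 5)*(n + 1)*(n + 2)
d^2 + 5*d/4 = d*(d + 5/4)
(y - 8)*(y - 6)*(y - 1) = y^3 - 15*y^2 + 62*y - 48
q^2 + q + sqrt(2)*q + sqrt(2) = (q + 1)*(q + sqrt(2))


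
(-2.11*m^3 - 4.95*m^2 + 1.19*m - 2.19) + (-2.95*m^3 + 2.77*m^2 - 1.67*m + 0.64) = -5.06*m^3 - 2.18*m^2 - 0.48*m - 1.55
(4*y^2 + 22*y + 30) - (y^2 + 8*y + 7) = 3*y^2 + 14*y + 23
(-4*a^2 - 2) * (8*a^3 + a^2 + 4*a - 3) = -32*a^5 - 4*a^4 - 32*a^3 + 10*a^2 - 8*a + 6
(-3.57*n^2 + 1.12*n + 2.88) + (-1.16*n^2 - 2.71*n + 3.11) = -4.73*n^2 - 1.59*n + 5.99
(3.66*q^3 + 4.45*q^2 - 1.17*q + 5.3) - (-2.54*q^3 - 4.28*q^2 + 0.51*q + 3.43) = 6.2*q^3 + 8.73*q^2 - 1.68*q + 1.87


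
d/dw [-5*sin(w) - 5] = -5*cos(w)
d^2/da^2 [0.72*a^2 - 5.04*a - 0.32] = 1.44000000000000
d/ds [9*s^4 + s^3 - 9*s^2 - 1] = 3*s*(12*s^2 + s - 6)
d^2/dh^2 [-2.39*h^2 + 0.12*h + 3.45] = -4.78000000000000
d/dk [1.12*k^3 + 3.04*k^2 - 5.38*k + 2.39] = 3.36*k^2 + 6.08*k - 5.38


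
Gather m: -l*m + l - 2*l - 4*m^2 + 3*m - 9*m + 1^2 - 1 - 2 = -l - 4*m^2 + m*(-l - 6) - 2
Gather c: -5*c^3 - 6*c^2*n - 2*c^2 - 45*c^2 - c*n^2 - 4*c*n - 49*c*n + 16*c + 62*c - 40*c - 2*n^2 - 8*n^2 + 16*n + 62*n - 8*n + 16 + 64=-5*c^3 + c^2*(-6*n - 47) + c*(-n^2 - 53*n + 38) - 10*n^2 + 70*n + 80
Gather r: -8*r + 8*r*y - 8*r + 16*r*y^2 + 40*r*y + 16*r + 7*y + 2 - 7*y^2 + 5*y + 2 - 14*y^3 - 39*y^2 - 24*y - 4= r*(16*y^2 + 48*y) - 14*y^3 - 46*y^2 - 12*y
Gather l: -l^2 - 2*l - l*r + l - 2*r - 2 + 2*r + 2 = -l^2 + l*(-r - 1)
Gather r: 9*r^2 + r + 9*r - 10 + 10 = 9*r^2 + 10*r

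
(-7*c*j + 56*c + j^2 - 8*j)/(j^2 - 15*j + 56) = (-7*c + j)/(j - 7)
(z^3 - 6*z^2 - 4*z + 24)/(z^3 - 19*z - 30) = (z^2 - 8*z + 12)/(z^2 - 2*z - 15)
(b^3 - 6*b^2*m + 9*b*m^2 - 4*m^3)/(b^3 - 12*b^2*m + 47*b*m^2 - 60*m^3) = (b^2 - 2*b*m + m^2)/(b^2 - 8*b*m + 15*m^2)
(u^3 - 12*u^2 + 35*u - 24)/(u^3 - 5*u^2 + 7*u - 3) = (u - 8)/(u - 1)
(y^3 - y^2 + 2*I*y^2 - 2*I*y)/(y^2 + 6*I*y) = (y^2 - y + 2*I*y - 2*I)/(y + 6*I)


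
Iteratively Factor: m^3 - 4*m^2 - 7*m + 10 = (m - 1)*(m^2 - 3*m - 10) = (m - 5)*(m - 1)*(m + 2)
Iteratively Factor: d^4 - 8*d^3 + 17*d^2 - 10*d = (d)*(d^3 - 8*d^2 + 17*d - 10) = d*(d - 1)*(d^2 - 7*d + 10) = d*(d - 2)*(d - 1)*(d - 5)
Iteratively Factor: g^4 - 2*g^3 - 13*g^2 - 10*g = (g)*(g^3 - 2*g^2 - 13*g - 10) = g*(g + 2)*(g^2 - 4*g - 5) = g*(g + 1)*(g + 2)*(g - 5)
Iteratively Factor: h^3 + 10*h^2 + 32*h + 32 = (h + 2)*(h^2 + 8*h + 16) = (h + 2)*(h + 4)*(h + 4)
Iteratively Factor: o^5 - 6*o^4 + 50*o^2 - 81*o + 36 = (o + 3)*(o^4 - 9*o^3 + 27*o^2 - 31*o + 12) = (o - 1)*(o + 3)*(o^3 - 8*o^2 + 19*o - 12) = (o - 3)*(o - 1)*(o + 3)*(o^2 - 5*o + 4) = (o - 4)*(o - 3)*(o - 1)*(o + 3)*(o - 1)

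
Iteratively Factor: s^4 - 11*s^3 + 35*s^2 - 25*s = (s)*(s^3 - 11*s^2 + 35*s - 25) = s*(s - 5)*(s^2 - 6*s + 5) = s*(s - 5)^2*(s - 1)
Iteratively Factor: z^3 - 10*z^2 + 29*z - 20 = (z - 1)*(z^2 - 9*z + 20) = (z - 4)*(z - 1)*(z - 5)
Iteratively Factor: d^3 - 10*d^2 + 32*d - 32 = (d - 2)*(d^2 - 8*d + 16) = (d - 4)*(d - 2)*(d - 4)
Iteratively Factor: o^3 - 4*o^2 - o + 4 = (o - 4)*(o^2 - 1) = (o - 4)*(o - 1)*(o + 1)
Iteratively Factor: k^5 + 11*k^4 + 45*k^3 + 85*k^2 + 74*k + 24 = (k + 1)*(k^4 + 10*k^3 + 35*k^2 + 50*k + 24) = (k + 1)^2*(k^3 + 9*k^2 + 26*k + 24) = (k + 1)^2*(k + 2)*(k^2 + 7*k + 12) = (k + 1)^2*(k + 2)*(k + 3)*(k + 4)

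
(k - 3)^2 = k^2 - 6*k + 9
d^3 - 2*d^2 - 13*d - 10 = (d - 5)*(d + 1)*(d + 2)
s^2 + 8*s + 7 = (s + 1)*(s + 7)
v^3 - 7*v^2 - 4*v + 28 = (v - 7)*(v - 2)*(v + 2)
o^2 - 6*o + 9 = (o - 3)^2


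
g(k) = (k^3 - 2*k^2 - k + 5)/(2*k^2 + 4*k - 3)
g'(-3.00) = -20.22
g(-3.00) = -12.33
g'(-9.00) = 0.41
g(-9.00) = -7.13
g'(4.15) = 0.37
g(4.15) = 0.79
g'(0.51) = -122.97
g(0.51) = -9.33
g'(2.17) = 0.09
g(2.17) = 0.24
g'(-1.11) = -1.39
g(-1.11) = -0.46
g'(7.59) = 0.45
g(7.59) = 2.24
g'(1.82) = -0.09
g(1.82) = 0.24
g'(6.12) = 0.43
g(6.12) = 1.59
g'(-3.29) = -6.76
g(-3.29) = -8.92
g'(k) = (-4*k - 4)*(k^3 - 2*k^2 - k + 5)/(2*k^2 + 4*k - 3)^2 + (3*k^2 - 4*k - 1)/(2*k^2 + 4*k - 3) = (2*k^4 + 8*k^3 - 15*k^2 - 8*k - 17)/(4*k^4 + 16*k^3 + 4*k^2 - 24*k + 9)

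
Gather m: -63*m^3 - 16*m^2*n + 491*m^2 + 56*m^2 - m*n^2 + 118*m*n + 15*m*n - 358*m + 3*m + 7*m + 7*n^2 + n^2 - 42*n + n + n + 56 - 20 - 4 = -63*m^3 + m^2*(547 - 16*n) + m*(-n^2 + 133*n - 348) + 8*n^2 - 40*n + 32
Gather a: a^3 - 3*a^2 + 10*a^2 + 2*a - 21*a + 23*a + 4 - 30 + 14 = a^3 + 7*a^2 + 4*a - 12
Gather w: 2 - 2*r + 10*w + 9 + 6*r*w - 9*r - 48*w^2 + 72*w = -11*r - 48*w^2 + w*(6*r + 82) + 11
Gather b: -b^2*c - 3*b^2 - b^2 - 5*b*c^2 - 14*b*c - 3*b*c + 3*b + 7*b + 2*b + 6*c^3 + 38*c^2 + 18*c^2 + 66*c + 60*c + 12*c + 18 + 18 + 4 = b^2*(-c - 4) + b*(-5*c^2 - 17*c + 12) + 6*c^3 + 56*c^2 + 138*c + 40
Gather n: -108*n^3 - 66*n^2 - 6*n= -108*n^3 - 66*n^2 - 6*n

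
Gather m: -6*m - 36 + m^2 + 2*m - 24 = m^2 - 4*m - 60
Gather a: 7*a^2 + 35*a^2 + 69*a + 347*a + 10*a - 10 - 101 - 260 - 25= 42*a^2 + 426*a - 396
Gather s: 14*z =14*z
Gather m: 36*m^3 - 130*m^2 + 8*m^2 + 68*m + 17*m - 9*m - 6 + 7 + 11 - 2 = 36*m^3 - 122*m^2 + 76*m + 10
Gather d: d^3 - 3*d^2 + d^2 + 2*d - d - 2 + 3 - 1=d^3 - 2*d^2 + d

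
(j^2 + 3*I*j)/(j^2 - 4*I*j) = (j + 3*I)/(j - 4*I)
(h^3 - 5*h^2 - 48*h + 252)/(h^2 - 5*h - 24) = (-h^3 + 5*h^2 + 48*h - 252)/(-h^2 + 5*h + 24)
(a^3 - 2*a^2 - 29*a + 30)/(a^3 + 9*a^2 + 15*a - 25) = (a - 6)/(a + 5)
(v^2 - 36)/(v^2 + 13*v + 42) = (v - 6)/(v + 7)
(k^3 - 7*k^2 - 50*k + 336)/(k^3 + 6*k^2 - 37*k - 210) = (k - 8)/(k + 5)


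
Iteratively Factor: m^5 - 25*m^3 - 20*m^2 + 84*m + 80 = (m + 1)*(m^4 - m^3 - 24*m^2 + 4*m + 80) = (m + 1)*(m + 4)*(m^3 - 5*m^2 - 4*m + 20) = (m - 2)*(m + 1)*(m + 4)*(m^2 - 3*m - 10) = (m - 2)*(m + 1)*(m + 2)*(m + 4)*(m - 5)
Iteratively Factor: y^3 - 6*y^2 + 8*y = (y)*(y^2 - 6*y + 8) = y*(y - 4)*(y - 2)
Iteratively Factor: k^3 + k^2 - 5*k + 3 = (k - 1)*(k^2 + 2*k - 3) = (k - 1)^2*(k + 3)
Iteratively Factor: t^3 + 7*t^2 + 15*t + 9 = (t + 3)*(t^2 + 4*t + 3) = (t + 1)*(t + 3)*(t + 3)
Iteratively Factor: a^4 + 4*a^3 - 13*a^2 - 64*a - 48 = (a + 1)*(a^3 + 3*a^2 - 16*a - 48) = (a + 1)*(a + 3)*(a^2 - 16) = (a + 1)*(a + 3)*(a + 4)*(a - 4)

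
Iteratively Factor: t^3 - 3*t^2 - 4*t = (t)*(t^2 - 3*t - 4) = t*(t + 1)*(t - 4)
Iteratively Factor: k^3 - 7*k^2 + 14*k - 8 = (k - 4)*(k^2 - 3*k + 2) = (k - 4)*(k - 1)*(k - 2)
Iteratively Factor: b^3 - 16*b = (b - 4)*(b^2 + 4*b) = b*(b - 4)*(b + 4)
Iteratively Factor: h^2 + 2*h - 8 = (h + 4)*(h - 2)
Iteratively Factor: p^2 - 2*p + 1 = (p - 1)*(p - 1)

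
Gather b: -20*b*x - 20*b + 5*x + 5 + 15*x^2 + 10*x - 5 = b*(-20*x - 20) + 15*x^2 + 15*x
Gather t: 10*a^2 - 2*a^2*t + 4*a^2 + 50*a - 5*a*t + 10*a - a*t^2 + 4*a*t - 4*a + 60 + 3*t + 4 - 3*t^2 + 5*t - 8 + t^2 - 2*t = 14*a^2 + 56*a + t^2*(-a - 2) + t*(-2*a^2 - a + 6) + 56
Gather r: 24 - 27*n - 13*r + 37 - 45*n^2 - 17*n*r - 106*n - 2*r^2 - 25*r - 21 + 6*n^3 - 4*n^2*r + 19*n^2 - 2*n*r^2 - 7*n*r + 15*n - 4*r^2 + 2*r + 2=6*n^3 - 26*n^2 - 118*n + r^2*(-2*n - 6) + r*(-4*n^2 - 24*n - 36) + 42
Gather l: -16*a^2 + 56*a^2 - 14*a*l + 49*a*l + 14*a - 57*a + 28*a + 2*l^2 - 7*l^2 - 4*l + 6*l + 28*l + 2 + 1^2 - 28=40*a^2 - 15*a - 5*l^2 + l*(35*a + 30) - 25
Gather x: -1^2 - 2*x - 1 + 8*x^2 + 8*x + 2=8*x^2 + 6*x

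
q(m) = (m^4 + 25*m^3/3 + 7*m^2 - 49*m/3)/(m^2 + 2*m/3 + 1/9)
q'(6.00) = 20.08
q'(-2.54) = 7.46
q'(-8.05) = -8.10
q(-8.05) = 7.34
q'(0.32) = 8.84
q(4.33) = 50.06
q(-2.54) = -1.70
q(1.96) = 13.76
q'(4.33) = 17.05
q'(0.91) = 15.20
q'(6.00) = 20.08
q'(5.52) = 19.18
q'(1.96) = 14.10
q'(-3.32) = 3.53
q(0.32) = -9.90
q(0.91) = -1.36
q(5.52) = 71.60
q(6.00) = 81.02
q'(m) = (-2*m - 2/3)*(m^4 + 25*m^3/3 + 7*m^2 - 49*m/3)/(m^2 + 2*m/3 + 1/9)^2 + (4*m^3 + 25*m^2 + 14*m - 49/3)/(m^2 + 2*m/3 + 1/9)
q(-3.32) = -5.84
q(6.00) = 81.02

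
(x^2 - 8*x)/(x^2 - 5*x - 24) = x/(x + 3)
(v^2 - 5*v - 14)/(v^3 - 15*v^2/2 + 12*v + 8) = 2*(v^2 - 5*v - 14)/(2*v^3 - 15*v^2 + 24*v + 16)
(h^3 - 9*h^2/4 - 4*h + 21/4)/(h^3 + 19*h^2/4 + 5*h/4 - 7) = (h - 3)/(h + 4)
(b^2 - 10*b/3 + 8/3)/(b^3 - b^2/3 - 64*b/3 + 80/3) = (b - 2)/(b^2 + b - 20)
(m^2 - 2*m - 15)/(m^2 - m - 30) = (-m^2 + 2*m + 15)/(-m^2 + m + 30)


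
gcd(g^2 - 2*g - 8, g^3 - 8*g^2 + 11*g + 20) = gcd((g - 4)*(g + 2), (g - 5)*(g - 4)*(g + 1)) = g - 4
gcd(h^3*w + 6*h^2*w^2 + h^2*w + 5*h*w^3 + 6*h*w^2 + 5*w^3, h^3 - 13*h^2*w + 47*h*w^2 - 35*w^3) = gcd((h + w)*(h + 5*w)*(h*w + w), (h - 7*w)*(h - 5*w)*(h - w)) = 1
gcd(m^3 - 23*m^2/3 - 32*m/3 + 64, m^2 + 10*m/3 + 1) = m + 3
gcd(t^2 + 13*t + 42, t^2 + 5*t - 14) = t + 7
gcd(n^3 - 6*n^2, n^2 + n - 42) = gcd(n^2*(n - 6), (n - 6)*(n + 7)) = n - 6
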